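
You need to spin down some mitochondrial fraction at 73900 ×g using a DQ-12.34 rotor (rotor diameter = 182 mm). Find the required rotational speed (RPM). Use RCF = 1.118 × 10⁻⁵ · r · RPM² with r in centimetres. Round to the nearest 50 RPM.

r = 182 mm / 2 = 91 mm = 9.1 cm
RCF = 1.118 × 10⁻⁵ × r × N²
73,900 = 1.118 × 10⁻⁵ × 9.1 × N²
N² = 73,900 / (10.1738 × 10⁻⁵) = 726,375,592
N ≈ √726,375,592 ≈ 26,951.4

≈ 26950 RPM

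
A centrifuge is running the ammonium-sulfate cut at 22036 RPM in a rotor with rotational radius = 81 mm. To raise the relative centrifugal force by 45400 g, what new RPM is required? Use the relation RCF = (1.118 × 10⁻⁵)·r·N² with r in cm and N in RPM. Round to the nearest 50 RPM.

N₂ ≈ 31400 RPM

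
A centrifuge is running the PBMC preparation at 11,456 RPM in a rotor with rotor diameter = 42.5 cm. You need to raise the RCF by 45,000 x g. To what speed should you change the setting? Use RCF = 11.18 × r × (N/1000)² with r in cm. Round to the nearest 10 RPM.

r = 42.5 / 2 = 21.25 cm
Current RCF = 11.18 × 21.25 × (11.456)² = 11.18 × 21.25 × 131.239936 ≈ 31,179.3 × g
Target RCF = 31,179.3 + 45,000 = 76,179.3 × g
(N/1000)² = 76,179.3 / 237.575 = 320.6537
N = 1000 × √320.6537 ≈ 17,906.8

17910 RPM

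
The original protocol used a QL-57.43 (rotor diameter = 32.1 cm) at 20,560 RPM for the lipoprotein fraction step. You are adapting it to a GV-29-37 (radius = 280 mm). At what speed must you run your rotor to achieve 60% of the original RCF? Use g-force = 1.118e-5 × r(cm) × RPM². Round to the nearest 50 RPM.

Original rotor: r = 32.1 / 2 = 16.05 cm
RCF_original = 1.118 × 10⁻⁵ × 16.05 × (20560)² = 1.118 × 10⁻⁵ × 16.05 × 422,713,600 ≈ 75,851.3 × g
Target RCF = 0.6 × 75,851.3 ≈ 45,510.8 × g
Your rotor: r = 280 mm = 28.0 cm
45,510.8 = 1.118 × 10⁻⁵ × 28 × N²
N² = 45,510.8 / (31.304 × 10⁻⁵) = 145,383,338
N ≈ √145,383,338 ≈ 12,057.5

≈ 12050 RPM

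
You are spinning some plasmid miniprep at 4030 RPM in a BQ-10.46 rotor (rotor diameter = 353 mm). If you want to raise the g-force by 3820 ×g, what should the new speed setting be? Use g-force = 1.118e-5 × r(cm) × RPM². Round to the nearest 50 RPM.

r = 353 mm / 2 = 176.5 mm = 17.65 cm
Current RCF = 1.118 × 10⁻⁵ × 17.65 × (4030)² = 1.118 × 10⁻⁵ × 17.65 × 16,240,900 ≈ 3,204.8 × g
Target RCF = 3,204.8 + 3,820 = 7,024.8 × g
N² = 7,024.8 / (19.7327 × 10⁻⁵) = 35,599,791
N ≈ √35,599,791 ≈ 5,966.6

≈ 5950 RPM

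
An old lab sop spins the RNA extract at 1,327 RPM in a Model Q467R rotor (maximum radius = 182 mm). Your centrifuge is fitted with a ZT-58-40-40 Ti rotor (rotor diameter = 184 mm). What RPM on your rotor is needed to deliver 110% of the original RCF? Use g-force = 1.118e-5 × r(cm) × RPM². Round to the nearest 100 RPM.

≈ 2000 RPM

Original rotor: r = 182 mm = 18.2 cm
RCF = 1.118 × 10⁻⁵ × r × N²
RCF_original = 1.118 × 10⁻⁵ × 18.2 × (1327)² = 1.118 × 10⁻⁵ × 18.2 × 1,760,929 ≈ 358.3 × g
Target RCF = 1.1 × 358.3 ≈ 394.1 × g
Your rotor: r = 184 mm / 2 = 92 mm = 9.2 cm
394.1 = 1.118 × 10⁻⁵ × 9.2 × N²
N² = 394.1 / (10.2856 × 10⁻⁵) = 3,831,570
N ≈ √3,831,570 ≈ 1,957.4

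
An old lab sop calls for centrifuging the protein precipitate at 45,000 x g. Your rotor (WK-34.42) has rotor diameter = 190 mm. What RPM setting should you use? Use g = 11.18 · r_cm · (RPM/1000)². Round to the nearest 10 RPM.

r = 190 mm / 2 = 95 mm = 9.5 cm
45,000 = 11.18 × 9.5 × (N/1000)²
(N/1000)² = 45,000 / 106.21 = 423.6889
N = 1000 × √423.6889 ≈ 20,583.7

20580 RPM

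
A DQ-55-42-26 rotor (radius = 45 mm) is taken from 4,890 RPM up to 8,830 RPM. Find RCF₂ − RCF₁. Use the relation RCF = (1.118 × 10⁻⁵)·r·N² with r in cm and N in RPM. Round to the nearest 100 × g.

2700 ×g

r = 45 mm = 4.5 cm
RCF₁ = 1.118 × 10⁻⁵ × 4.5 × (4890)² = 1.118 × 10⁻⁵ × 4.5 × 23,912,100 ≈ 1,203 × g
RCF₂ = 1.118 × 10⁻⁵ × 4.5 × (8830)² = 1.118 × 10⁻⁵ × 4.5 × 77,968,900 ≈ 3,922.6 × g
Increase = 3,922.6 − 1,203 = 2,719.6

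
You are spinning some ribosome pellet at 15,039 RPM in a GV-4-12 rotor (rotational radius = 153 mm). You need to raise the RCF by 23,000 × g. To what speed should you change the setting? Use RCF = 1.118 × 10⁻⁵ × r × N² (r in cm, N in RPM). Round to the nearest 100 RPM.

r = 153 mm = 15.3 cm
Current RCF = 1.118 × 10⁻⁵ × 15.3 × (15039)² = 1.118 × 10⁻⁵ × 15.3 × 226,171,521 ≈ 38,687.5 × g
Target RCF = 38,687.5 + 23,000 = 61,687.5 × g
N² = 61,687.5 / (17.1054 × 10⁻⁵) = 360,631,730
N ≈ √360,631,730 ≈ 18,990.3

19000 RPM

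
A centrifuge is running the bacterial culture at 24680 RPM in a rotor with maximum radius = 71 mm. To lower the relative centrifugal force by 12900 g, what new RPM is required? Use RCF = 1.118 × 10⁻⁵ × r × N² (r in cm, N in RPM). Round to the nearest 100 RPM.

≈ 21100 RPM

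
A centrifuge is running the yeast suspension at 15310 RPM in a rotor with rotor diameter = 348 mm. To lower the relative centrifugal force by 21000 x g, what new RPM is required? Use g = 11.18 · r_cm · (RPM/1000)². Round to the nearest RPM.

r = 348 mm / 2 = 174 mm = 17.4 cm
Current RCF = 11.18 × 17.4 × (15.31)² = 11.18 × 17.4 × 234.3961 ≈ 45,597.5 × g
Target RCF = 45,597.5 − 21,000 = 24,597.5 × g
(N/1000)² = 24,597.5 / 194.532 = 126.4445
N = 1000 × √126.4445 ≈ 11,244.8

11245 RPM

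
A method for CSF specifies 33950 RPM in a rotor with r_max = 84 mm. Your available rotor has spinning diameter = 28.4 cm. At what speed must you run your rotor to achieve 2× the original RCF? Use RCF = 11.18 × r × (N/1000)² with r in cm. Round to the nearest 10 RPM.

36930 RPM

Original rotor: r = 84 mm = 8.4 cm
RCF_original = 11.18 × 8.4 × (33.95)² = 11.18 × 8.4 × 1,152.6025 ≈ 108,243.2 × g
Target RCF = 2 × 108,243.2 ≈ 216,486.4 × g
Your rotor: r = 28.4 / 2 = 14.2 cm
216,486.4 = 11.18 × 14.2 × (N/1000)²
(N/1000)² = 216,486.4 / 158.756 = 1363.642
N = 1000 × √1363.642 ≈ 36,927.5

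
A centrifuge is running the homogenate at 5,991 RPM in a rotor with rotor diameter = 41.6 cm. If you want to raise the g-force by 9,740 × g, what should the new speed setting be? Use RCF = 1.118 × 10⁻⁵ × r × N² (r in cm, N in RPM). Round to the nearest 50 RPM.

≈ 8800 RPM

r = 41.6 / 2 = 20.8 cm
Current RCF = 1.118 × 10⁻⁵ × 20.8 × (5991)² = 1.118 × 10⁻⁵ × 20.8 × 35,892,081 ≈ 8,346.5 × g
Target RCF = 8,346.5 + 9,740 = 18,086.5 × g
N² = 18,086.5 / (23.2544 × 10⁻⁵) = 77,776,679
N ≈ √77,776,679 ≈ 8,819.1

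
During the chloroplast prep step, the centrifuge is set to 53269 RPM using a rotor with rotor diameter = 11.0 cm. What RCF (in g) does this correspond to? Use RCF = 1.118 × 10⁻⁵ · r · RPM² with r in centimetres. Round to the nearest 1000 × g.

r = 11.0 / 2 = 5.5 cm
RCF = 1.118 × 10⁻⁵ × 5.5 × (53269)² = 1.118 × 10⁻⁵ × 5.5 × 2,837,586,361 ≈ 174,483.2 × g

RCF ≈ 174000 g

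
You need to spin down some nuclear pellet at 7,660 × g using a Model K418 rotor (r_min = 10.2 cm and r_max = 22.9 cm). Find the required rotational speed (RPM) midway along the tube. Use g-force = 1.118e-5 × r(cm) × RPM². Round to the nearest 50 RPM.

r_avg = (10.2 + 22.9) / 2 = 16.55 cm
RCF = 1.118 × 10⁻⁵ × r × N²
7,660 = 1.118 × 10⁻⁵ × 16.55 × N²
N² = 7,660 / (18.5029 × 10⁻⁵) = 41,398,916
N ≈ √41,398,916 ≈ 6,434.2

6450 RPM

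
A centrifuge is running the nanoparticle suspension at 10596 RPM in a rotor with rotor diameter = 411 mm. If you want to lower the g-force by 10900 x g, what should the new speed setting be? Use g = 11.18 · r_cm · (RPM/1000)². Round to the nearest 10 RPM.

r = 411 mm / 2 = 205.5 mm = 20.55 cm
Current RCF = 11.18 × 20.55 × (10.596)² = 11.18 × 20.55 × 112.275216 ≈ 25,795.1 × g
Target RCF = 25,795.1 − 10,900 = 14,895.1 × g
(N/1000)² = 14,895.1 / 229.749 = 64.83206
N = 1000 × √64.83206 ≈ 8,051.8

≈ 8050 RPM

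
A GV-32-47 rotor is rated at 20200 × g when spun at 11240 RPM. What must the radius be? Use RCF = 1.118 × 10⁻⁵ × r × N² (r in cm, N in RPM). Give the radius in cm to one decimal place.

≈ 14.3 cm

RCF = 1.118 × 10⁻⁵ × r × N²
20200 = 1.118 × 10⁻⁵ × r × (11240)²
r = 20200 / (1.118 × 10⁻⁵ × 126,337,600) = 20200 / 1412.454 ≈ 14.301 cm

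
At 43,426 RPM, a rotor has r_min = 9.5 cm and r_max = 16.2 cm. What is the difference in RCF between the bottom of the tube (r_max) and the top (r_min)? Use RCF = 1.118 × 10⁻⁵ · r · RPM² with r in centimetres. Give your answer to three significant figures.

RCF_max = 1.118 × 10⁻⁵ × 16.2 × (43426)² = 1.118 × 10⁻⁵ × 16.2 × 1,885,817,476 ≈ 341,551.7 × g
RCF_min = 1.118 × 10⁻⁵ × 9.5 × (43426)² = 1.118 × 10⁻⁵ × 9.5 × 1,885,817,476 ≈ 200,292.7 × g
ΔRCF = 341,551.7 − 200,292.7 = 141,259

≈ 141000 × g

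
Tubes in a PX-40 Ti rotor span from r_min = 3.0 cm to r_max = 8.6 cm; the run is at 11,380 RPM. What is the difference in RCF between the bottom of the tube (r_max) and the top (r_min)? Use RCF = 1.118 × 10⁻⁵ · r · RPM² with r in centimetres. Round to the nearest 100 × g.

ΔRCF = 1.118 × 10⁻⁵ × (r_max − r_min) × N² = 1.118 × 10⁻⁵ × 5.6 × 129,504,400 ≈ 8,108

≈ 8100 ×g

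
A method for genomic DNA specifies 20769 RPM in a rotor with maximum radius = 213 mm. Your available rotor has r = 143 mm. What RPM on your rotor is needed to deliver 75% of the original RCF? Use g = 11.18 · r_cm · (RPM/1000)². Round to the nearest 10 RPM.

≈ 21950 RPM

Original rotor: r = 213 mm = 21.3 cm
RCF_original = 11.18 × 21.3 × (20.769)² = 11.18 × 21.3 × 431.351361 ≈ 102,719.4 × g
Target RCF = 0.75 × 102,719.4 ≈ 77,039.5 × g
Your rotor: r = 143 mm = 14.3 cm
77,039.5 = 11.18 × 14.3 × (N/1000)²
(N/1000)² = 77,039.5 / 159.874 = 481.8764
N = 1000 × √481.8764 ≈ 21,951.7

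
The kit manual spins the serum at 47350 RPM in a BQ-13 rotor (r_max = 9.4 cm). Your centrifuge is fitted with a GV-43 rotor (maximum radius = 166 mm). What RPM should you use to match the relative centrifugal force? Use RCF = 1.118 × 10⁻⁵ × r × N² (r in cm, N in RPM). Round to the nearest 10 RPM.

RCF_original = 1.118 × 10⁻⁵ × 9.4 × (47350)² = 1.118 × 10⁻⁵ × 9.4 × 2,242,022,500 ≈ 235,618.6 × g
Your rotor: r = 166 mm = 16.6 cm
235,618.6 = 1.118 × 10⁻⁵ × 16.6 × N²
N² = 235,618.6 / (18.5588 × 10⁻⁵) = 1,269,578,852
N ≈ √1,269,578,852 ≈ 35,631.2

35630 RPM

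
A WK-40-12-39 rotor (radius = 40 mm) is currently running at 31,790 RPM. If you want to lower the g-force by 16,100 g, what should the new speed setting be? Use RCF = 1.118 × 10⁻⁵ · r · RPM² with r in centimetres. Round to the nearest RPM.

25507 RPM

r = 40 mm = 4.0 cm
Current RCF = 1.118 × 10⁻⁵ × 4 × (31790)² = 1.118 × 10⁻⁵ × 4 × 1,010,604,100 ≈ 45,194.2 × g
Target RCF = 45,194.2 − 16,100 = 29,094.2 × g
N² = 29,094.2 / (4.472 × 10⁻⁵) = 650,585,868
N ≈ √650,585,868 ≈ 25,506.6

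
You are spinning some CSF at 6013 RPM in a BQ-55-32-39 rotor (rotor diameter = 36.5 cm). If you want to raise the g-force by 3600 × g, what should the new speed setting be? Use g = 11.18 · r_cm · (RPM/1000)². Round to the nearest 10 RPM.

N₂ ≈ 7330 RPM

r = 36.5 / 2 = 18.25 cm
Current RCF = 11.18 × 18.25 × (6.013)² = 11.18 × 18.25 × 36.156169 ≈ 7,377.1 × g
Target RCF = 7,377.1 + 3,600 = 10,977.1 × g
(N/1000)² = 10,977.1 / 204.035 = 53.80008
N = 1000 × √53.80008 ≈ 7,334.9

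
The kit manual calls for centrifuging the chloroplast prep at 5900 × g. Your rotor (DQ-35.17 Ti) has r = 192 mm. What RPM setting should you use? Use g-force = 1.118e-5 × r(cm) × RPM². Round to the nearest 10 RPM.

5240 RPM

r = 192 mm = 19.2 cm
5,900 = 1.118 × 10⁻⁵ × 19.2 × N²
N² = 5,900 / (21.4656 × 10⁻⁵) = 27,485,838
N ≈ √27,485,838 ≈ 5,242.7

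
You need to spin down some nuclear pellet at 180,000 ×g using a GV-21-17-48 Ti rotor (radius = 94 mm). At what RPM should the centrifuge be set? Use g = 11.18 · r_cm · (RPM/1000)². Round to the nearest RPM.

N ≈ 41386 RPM

r = 94 mm = 9.4 cm
RCF = 11.18 × r × (N/1000)²
180,000 = 11.18 × 9.4 × (N/1000)²
(N/1000)² = 180,000 / 105.092 = 1712.785
N = 1000 × √1712.785 ≈ 41,385.8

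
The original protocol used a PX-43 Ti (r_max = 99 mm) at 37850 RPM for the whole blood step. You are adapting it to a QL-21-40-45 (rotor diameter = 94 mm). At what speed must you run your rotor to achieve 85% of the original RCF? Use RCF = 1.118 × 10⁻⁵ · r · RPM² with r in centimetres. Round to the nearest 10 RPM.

50650 RPM

Original rotor: r = 99 mm = 9.9 cm
RCF = 1.118 × 10⁻⁵ × r × N²
RCF_original = 1.118 × 10⁻⁵ × 9.9 × (37850)² = 1.118 × 10⁻⁵ × 9.9 × 1,432,622,500 ≈ 158,565.5 × g
Target RCF = 0.85 × 158,565.5 ≈ 134,780.7 × g
Your rotor: r = 94 mm / 2 = 47 mm = 4.7 cm
134,780.7 = 1.118 × 10⁻⁵ × 4.7 × N²
N² = 134,780.7 / (5.2546 × 10⁻⁵) = 2,565,003,996
N ≈ √2,565,003,996 ≈ 50,645.9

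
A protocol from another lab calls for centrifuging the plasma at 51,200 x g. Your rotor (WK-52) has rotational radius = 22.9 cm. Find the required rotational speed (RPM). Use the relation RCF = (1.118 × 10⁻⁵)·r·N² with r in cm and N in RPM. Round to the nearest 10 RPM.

N ≈ 14140 RPM

51,200 = 1.118 × 10⁻⁵ × 22.9 × N²
N² = 51,200 / (25.6022 × 10⁻⁵) = 199,982,814
N ≈ √199,982,814 ≈ 14,141.5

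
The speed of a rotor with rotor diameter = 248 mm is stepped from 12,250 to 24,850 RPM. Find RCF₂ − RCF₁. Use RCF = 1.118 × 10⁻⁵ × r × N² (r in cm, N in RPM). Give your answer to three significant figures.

r = 248 mm / 2 = 124 mm = 12.4 cm
RCF₁ = 1.118 × 10⁻⁵ × 12.4 × (12250)² = 1.118 × 10⁻⁵ × 12.4 × 150,062,500 ≈ 20,803.5 × g
RCF₂ = 1.118 × 10⁻⁵ × 12.4 × (24850)² = 1.118 × 10⁻⁵ × 12.4 × 617,522,500 ≈ 85,608.4 × g
Increase = 85,608.4 − 20,803.5 = 64,804.9

≈ 64800 g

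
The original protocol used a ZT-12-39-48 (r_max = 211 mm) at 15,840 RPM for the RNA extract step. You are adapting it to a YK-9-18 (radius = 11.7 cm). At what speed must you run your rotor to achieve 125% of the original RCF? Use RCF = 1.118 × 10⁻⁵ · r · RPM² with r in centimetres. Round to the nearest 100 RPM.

Original rotor: r = 211 mm = 21.1 cm
RCF = 1.118 × 10⁻⁵ × r × N²
RCF_original = 1.118 × 10⁻⁵ × 21.1 × (15840)² = 1.118 × 10⁻⁵ × 21.1 × 250,905,600 ≈ 59,188.1 × g
Target RCF = 1.25 × 59,188.1 ≈ 73,985.1 × g
73,985.1 = 1.118 × 10⁻⁵ × 11.7 × N²
N² = 73,985.1 / (13.0806 × 10⁻⁵) = 565,609,376
N ≈ √565,609,376 ≈ 23,782.5

23800 RPM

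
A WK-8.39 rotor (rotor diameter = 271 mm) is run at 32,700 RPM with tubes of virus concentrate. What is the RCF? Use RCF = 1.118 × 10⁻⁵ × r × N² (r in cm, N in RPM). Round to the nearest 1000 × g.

≈ 162000 ×g

r = 271 mm / 2 = 135.5 mm = 13.55 cm
RCF = 1.118 × 10⁻⁵ × 13.55 × (32700)² = 1.118 × 10⁻⁵ × 13.55 × 1,069,290,000 ≈ 161,985.7 × g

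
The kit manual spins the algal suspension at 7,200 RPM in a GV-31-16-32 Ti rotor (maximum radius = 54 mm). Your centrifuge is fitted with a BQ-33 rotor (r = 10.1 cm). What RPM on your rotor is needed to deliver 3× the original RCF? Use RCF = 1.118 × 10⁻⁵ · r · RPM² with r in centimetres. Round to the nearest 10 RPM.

9120 RPM

Original rotor: r = 54 mm = 5.4 cm
RCF_original = 1.118 × 10⁻⁵ × 5.4 × (7200)² = 1.118 × 10⁻⁵ × 5.4 × 51,840,000 ≈ 3,129.7 × g
Target RCF = 3 × 3,129.7 ≈ 9,389.1 × g
9,389.1 = 1.118 × 10⁻⁵ × 10.1 × N²
N² = 9,389.1 / (11.2918 × 10⁻⁵) = 83,149,719
N ≈ √83,149,719 ≈ 9,118.6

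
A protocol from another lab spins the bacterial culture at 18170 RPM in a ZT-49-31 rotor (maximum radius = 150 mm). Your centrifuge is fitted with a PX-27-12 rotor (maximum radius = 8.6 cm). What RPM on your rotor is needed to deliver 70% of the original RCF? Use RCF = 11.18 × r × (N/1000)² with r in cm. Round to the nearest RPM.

20077 RPM

Original rotor: r = 150 mm = 15.0 cm
RCF_original = 11.18 × 15 × (18.17)² = 11.18 × 15 × 330.1489 ≈ 55,366 × g
Target RCF = 0.7 × 55,366 ≈ 38,756.2 × g
38,756.2 = 11.18 × 8.6 × (N/1000)²
(N/1000)² = 38,756.2 / 96.148 = 403.089
N = 1000 × √403.089 ≈ 20,077.1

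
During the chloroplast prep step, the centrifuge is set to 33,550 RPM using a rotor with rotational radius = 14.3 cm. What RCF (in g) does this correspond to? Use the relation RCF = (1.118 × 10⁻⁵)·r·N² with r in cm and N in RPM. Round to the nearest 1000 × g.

RCF = 1.118 × 10⁻⁵ × r × N²
RCF = 1.118 × 10⁻⁵ × 14.3 × (33550)² = 1.118 × 10⁻⁵ × 14.3 × 1,125,602,500 ≈ 179,954.6 × g

RCF ≈ 180000 g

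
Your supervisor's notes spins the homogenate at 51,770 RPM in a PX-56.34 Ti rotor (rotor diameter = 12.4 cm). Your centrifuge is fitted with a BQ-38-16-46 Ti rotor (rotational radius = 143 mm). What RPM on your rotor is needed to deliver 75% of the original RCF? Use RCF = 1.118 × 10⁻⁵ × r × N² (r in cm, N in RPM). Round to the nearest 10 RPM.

≈ 29520 RPM

Original rotor: r = 12.4 / 2 = 6.2 cm
RCF_original = 1.118 × 10⁻⁵ × 6.2 × (51770)² = 1.118 × 10⁻⁵ × 6.2 × 2,680,132,900 ≈ 185,776.1 × g
Target RCF = 0.75 × 185,776.1 ≈ 139,332.1 × g
Your rotor: r = 143 mm = 14.3 cm
139,332.1 = 1.118 × 10⁻⁵ × 14.3 × N²
N² = 139,332.1 / (15.9874 × 10⁻⁵) = 871,511,941
N ≈ √871,511,941 ≈ 29,521.4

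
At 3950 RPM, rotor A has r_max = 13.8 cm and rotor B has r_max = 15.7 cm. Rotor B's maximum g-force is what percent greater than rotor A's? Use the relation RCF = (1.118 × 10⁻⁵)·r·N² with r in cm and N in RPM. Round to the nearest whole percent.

At equal RPM, RCF scales linearly with r: ratio = 15.7 / 13.8 = 1.1377.
So rotor B delivers 13.8% more g-force.

14%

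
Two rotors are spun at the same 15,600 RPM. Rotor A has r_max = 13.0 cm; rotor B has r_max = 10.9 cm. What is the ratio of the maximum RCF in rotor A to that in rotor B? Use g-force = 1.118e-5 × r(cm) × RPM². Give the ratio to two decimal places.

1.19

At fixed N, RCF ∝ r, so RCF_A/RCF_B = r_A/r_B = 13.0 / 10.9 = 1.1927.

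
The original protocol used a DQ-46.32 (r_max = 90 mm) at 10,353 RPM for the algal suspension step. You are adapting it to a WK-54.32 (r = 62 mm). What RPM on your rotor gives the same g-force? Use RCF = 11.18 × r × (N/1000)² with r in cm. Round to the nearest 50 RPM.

Original rotor: r = 90 mm = 9.0 cm
RCF_original = 11.18 × 9 × (10.353)² = 11.18 × 9 × 107.184609 ≈ 10,784.9 × g
Your rotor: r = 62 mm = 6.2 cm
10,784.9 = 11.18 × 6.2 × (N/1000)²
(N/1000)² = 10,784.9 / 69.316 = 155.5903
N = 1000 × √155.5903 ≈ 12,473.6

≈ 12450 RPM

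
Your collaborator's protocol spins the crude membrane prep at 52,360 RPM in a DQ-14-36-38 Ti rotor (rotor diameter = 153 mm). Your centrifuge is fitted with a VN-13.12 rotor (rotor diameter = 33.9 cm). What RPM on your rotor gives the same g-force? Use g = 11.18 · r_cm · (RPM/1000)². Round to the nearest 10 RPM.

Original rotor: r = 153 mm / 2 = 76.5 mm = 7.65 cm
RCF_original = 11.18 × 7.65 × (52.36)² = 11.18 × 7.65 × 2,741.5696 ≈ 234,478.2 × g
Your rotor: r = 33.9 / 2 = 16.95 cm
234,478.2 = 11.18 × 16.95 × (N/1000)²
(N/1000)² = 234,478.2 / 189.501 = 1237.345
N = 1000 × √1237.345 ≈ 35,175.9

35180 RPM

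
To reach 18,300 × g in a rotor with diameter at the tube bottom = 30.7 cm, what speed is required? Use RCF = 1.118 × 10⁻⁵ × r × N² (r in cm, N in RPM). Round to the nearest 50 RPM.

r = 30.7 / 2 = 15.35 cm
18,300 = 1.118 × 10⁻⁵ × 15.35 × N²
N² = 18,300 / (17.1613 × 10⁻⁵) = 106,635,278
N ≈ √106,635,278 ≈ 10,326.4

N ≈ 10350 RPM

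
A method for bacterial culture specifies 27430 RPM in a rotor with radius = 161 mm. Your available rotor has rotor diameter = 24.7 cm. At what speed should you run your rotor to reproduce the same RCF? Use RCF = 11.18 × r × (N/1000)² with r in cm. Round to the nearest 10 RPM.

≈ 31320 RPM

Original rotor: r = 161 mm = 16.1 cm
RCF_original = 11.18 × 16.1 × (27.43)² = 11.18 × 16.1 × 752.4049 ≈ 135,431.4 × g
Your rotor: r = 24.7 / 2 = 12.35 cm
135,431.4 = 11.18 × 12.35 × (N/1000)²
(N/1000)² = 135,431.4 / 138.073 = 980.8681
N = 1000 × √980.8681 ≈ 31,318.8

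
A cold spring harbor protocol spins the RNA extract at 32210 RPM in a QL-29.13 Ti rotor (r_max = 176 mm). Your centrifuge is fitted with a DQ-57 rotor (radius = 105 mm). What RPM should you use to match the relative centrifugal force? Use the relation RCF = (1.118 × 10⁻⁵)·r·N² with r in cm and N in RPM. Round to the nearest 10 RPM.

≈ 41700 RPM

Original rotor: r = 176 mm = 17.6 cm
RCF_original = 1.118 × 10⁻⁵ × 17.6 × (32210)² = 1.118 × 10⁻⁵ × 17.6 × 1,037,484,100 ≈ 204,143.7 × g
Your rotor: r = 105 mm = 10.5 cm
204,143.7 = 1.118 × 10⁻⁵ × 10.5 × N²
N² = 204,143.7 / (11.739 × 10⁻⁵) = 1,739,021,211
N ≈ √1,739,021,211 ≈ 41,701.6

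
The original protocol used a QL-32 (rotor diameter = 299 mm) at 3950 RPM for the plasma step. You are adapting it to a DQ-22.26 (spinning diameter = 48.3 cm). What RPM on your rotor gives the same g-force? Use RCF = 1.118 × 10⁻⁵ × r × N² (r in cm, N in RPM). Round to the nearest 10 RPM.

≈ 3110 RPM

Original rotor: r = 299 mm / 2 = 149.5 mm = 14.95 cm
RCF = 1.118 × 10⁻⁵ × r × N²
RCF_original = 1.118 × 10⁻⁵ × 14.95 × (3950)² = 1.118 × 10⁻⁵ × 14.95 × 15,602,500 ≈ 2,607.8 × g
Your rotor: r = 48.3 / 2 = 24.15 cm
2,607.8 = 1.118 × 10⁻⁵ × 24.15 × N²
N² = 2,607.8 / (26.9997 × 10⁻⁵) = 9,658,626
N ≈ √9,658,626 ≈ 3,107.8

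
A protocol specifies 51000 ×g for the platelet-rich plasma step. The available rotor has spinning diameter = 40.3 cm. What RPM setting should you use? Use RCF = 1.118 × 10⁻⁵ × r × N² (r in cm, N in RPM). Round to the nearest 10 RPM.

15050 RPM

r = 40.3 / 2 = 20.15 cm
51,000 = 1.118 × 10⁻⁵ × 20.15 × N²
N² = 51,000 / (22.5277 × 10⁻⁵) = 226,387,958
N ≈ √226,387,958 ≈ 15,046.2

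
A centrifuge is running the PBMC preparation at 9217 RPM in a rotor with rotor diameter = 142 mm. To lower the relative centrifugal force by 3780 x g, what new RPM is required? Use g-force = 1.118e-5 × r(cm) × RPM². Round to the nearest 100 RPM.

≈ 6100 RPM

r = 142 mm / 2 = 71 mm = 7.1 cm
Current RCF = 1.118 × 10⁻⁵ × 7.1 × (9217)² = 1.118 × 10⁻⁵ × 7.1 × 84,953,089 ≈ 6,743.4 × g
Target RCF = 6,743.4 − 3,780 = 2,963.4 × g
N² = 2,963.4 / (7.9378 × 10⁻⁵) = 37,332,762
N ≈ √37,332,762 ≈ 6,110.1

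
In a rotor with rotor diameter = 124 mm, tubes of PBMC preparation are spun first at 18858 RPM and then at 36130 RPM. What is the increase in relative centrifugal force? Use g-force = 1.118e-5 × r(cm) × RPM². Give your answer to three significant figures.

r = 124 mm / 2 = 62 mm = 6.2 cm
RCF₁ = 1.118 × 10⁻⁵ × 6.2 × (18858)² = 1.118 × 10⁻⁵ × 6.2 × 355,624,164 ≈ 24,650.4 × g
RCF₂ = 1.118 × 10⁻⁵ × 6.2 × (36130)² = 1.118 × 10⁻⁵ × 6.2 × 1,305,376,900 ≈ 90,483.5 × g
Increase = 90,483.5 − 24,650.4 = 65,833.1

≈ 65800 ×g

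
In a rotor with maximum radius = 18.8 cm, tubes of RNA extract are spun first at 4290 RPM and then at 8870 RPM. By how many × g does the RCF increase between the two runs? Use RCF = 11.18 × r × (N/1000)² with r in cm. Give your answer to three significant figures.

RCF₁ = 11.18 × 18.8 × (4.29)² = 11.18 × 18.8 × 18.4041 ≈ 3,868.2 × g
RCF₂ = 11.18 × 18.8 × (8.87)² = 11.18 × 18.8 × 78.6769 ≈ 16,536.6 × g
Increase = 16,536.6 − 3,868.2 = 12,668.4

12700 × g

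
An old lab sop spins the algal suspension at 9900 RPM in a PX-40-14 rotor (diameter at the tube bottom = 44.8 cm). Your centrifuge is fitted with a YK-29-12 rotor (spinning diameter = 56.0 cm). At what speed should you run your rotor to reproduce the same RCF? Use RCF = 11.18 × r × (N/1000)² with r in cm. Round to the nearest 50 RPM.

≈ 8850 RPM

Original rotor: r = 44.8 / 2 = 22.4 cm
RCF_original = 11.18 × 22.4 × (9.9)² = 11.18 × 22.4 × 98.01 ≈ 24,544.8 × g
Your rotor: r = 56.0 / 2 = 28 cm
24,544.8 = 11.18 × 28 × (N/1000)²
(N/1000)² = 24,544.8 / 313.04 = 78.40787
N = 1000 × √78.40787 ≈ 8,854.8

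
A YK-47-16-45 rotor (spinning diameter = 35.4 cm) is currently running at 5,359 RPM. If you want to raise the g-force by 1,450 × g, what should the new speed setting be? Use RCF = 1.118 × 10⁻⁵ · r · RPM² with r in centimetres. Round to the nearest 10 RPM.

r = 35.4 / 2 = 17.7 cm
Current RCF = 1.118 × 10⁻⁵ × 17.7 × (5359)² = 1.118 × 10⁻⁵ × 17.7 × 28,718,881 ≈ 5,683.1 × g
Target RCF = 5,683.1 + 1,450 = 7,133.1 × g
N² = 7,133.1 / (19.7886 × 10⁻⁵) = 36,046,512
N ≈ √36,046,512 ≈ 6,003.9

≈ 6000 RPM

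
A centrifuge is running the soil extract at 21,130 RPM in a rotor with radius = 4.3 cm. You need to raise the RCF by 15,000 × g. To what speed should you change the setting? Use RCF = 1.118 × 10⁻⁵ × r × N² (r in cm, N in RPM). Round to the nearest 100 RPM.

Current RCF = 1.118 × 10⁻⁵ × 4.3 × (21130)² = 1.118 × 10⁻⁵ × 4.3 × 446,476,900 ≈ 21,463.9 × g
Target RCF = 21,463.9 + 15,000 = 36,463.9 × g
N² = 36,463.9 / (4.8074 × 10⁻⁵) = 758,495,237
N ≈ √758,495,237 ≈ 27,540.8

27500 RPM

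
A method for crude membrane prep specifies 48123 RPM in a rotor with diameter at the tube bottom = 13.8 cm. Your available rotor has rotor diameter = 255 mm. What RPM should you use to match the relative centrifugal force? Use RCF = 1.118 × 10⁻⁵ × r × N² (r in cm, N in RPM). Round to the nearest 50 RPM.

35400 RPM

Original rotor: r = 13.8 / 2 = 6.9 cm
RCF_original = 1.118 × 10⁻⁵ × 6.9 × (48123)² = 1.118 × 10⁻⁵ × 6.9 × 2,315,823,129 ≈ 178,647.2 × g
Your rotor: r = 255 mm / 2 = 127.5 mm = 12.75 cm
178,647.2 = 1.118 × 10⁻⁵ × 12.75 × N²
N² = 178,647.2 / (14.2545 × 10⁻⁵) = 1,253,268,792
N ≈ √1,253,268,792 ≈ 35,401.5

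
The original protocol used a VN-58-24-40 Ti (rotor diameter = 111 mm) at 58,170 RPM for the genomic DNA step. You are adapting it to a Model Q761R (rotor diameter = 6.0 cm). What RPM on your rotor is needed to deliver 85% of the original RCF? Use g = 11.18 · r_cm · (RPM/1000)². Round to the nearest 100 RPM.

≈ 72900 RPM

Original rotor: r = 111 mm / 2 = 55.5 mm = 5.55 cm
RCF_original = 11.18 × 5.55 × (58.17)² = 11.18 × 5.55 × 3,383.7489 ≈ 209,958.2 × g
Target RCF = 0.85 × 209,958.2 ≈ 178,464.5 × g
Your rotor: r = 6.0 / 2 = 3 cm
178,464.5 = 11.18 × 3 × (N/1000)²
(N/1000)² = 178,464.5 / 33.54 = 5320.945
N = 1000 × √5320.945 ≈ 72,944.8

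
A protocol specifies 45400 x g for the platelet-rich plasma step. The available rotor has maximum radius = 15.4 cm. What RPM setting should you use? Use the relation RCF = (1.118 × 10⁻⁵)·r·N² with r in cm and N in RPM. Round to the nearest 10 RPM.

45,400 = 1.118 × 10⁻⁵ × 15.4 × N²
N² = 45,400 / (17.2172 × 10⁻⁵) = 263,689,799
N ≈ √263,689,799 ≈ 16,238.5

16240 RPM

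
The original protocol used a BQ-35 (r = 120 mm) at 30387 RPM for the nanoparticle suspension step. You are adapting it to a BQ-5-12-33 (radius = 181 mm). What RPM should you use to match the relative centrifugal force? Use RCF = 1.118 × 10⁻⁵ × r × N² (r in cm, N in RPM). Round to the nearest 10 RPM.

Original rotor: r = 120 mm = 12.0 cm
RCF_original = 1.118 × 10⁻⁵ × 12 × (30387)² = 1.118 × 10⁻⁵ × 12 × 923,369,769 ≈ 123,879.3 × g
Your rotor: r = 181 mm = 18.1 cm
123,879.3 = 1.118 × 10⁻⁵ × 18.1 × N²
N² = 123,879.3 / (20.2358 × 10⁻⁵) = 612,178,911
N ≈ √612,178,911 ≈ 24,742.2

24740 RPM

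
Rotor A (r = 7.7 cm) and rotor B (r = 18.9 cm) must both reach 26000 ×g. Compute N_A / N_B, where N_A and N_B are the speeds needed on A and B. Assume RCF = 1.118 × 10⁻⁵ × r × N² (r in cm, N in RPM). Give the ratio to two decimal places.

At fixed RCF, N ∝ 1/√r, so N_A/N_B = √(r_B/r_A) = √(18.9/7.7) = √2.454545 = 1.5667.

1.57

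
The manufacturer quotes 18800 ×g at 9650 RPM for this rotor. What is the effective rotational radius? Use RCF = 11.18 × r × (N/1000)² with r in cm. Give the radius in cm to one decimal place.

18.1 cm

18800 = 11.18 × r × (9.65)²
r = 18800 / (11.18 × 93.1225) = 18800 / 1041.11 ≈ 18.058 cm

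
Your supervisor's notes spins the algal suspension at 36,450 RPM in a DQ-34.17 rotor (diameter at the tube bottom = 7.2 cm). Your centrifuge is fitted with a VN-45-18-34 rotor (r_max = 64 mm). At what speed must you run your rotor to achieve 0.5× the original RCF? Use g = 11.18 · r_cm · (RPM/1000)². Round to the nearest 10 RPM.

Original rotor: r = 7.2 / 2 = 3.6 cm
RCF_original = 11.18 × 3.6 × (36.45)² = 11.18 × 3.6 × 1,328.6025 ≈ 53,473.6 × g
Target RCF = 0.5 × 53,473.6 ≈ 26,736.8 × g
Your rotor: r = 64 mm = 6.4 cm
26,736.8 = 11.18 × 6.4 × (N/1000)²
(N/1000)² = 26,736.8 / 71.552 = 373.6695
N = 1000 × √373.6695 ≈ 19,330.5

19330 RPM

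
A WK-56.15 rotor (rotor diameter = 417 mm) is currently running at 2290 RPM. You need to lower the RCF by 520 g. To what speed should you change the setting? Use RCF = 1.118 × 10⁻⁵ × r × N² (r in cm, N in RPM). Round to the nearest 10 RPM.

r = 417 mm / 2 = 208.5 mm = 20.85 cm
Current RCF = 1.118 × 10⁻⁵ × 20.85 × (2290)² = 1.118 × 10⁻⁵ × 20.85 × 5,244,100 ≈ 1,222.4 × g
Target RCF = 1,222.4 − 520 = 702.4 × g
N² = 702.4 / (23.3103 × 10⁻⁵) = 3,013,260
N ≈ √3,013,260 ≈ 1,735.9

1740 RPM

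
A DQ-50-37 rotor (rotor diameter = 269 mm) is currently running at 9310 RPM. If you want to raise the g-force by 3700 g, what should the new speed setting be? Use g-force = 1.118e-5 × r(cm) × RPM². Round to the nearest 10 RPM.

r = 269 mm / 2 = 134.5 mm = 13.45 cm
Current RCF = 1.118 × 10⁻⁵ × 13.45 × (9310)² = 1.118 × 10⁻⁵ × 13.45 × 86,676,100 ≈ 13,033.6 × g
Target RCF = 13,033.6 + 3,700 = 16,733.6 × g
N² = 16,733.6 / (15.0371 × 10⁻⁵) = 111,282,096
N ≈ √111,282,096 ≈ 10,549.0

N₂ ≈ 10550 RPM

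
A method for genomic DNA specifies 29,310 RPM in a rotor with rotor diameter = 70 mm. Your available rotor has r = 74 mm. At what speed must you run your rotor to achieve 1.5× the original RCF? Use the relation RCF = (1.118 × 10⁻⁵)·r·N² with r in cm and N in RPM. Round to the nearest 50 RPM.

Original rotor: r = 70 mm / 2 = 35 mm = 3.5 cm
RCF_original = 1.118 × 10⁻⁵ × 3.5 × (29310)² = 1.118 × 10⁻⁵ × 3.5 × 859,076,100 ≈ 33,615.6 × g
Target RCF = 1.5 × 33,615.6 ≈ 50,423.4 × g
Your rotor: r = 74 mm = 7.4 cm
50,423.4 = 1.118 × 10⁻⁵ × 7.4 × N²
N² = 50,423.4 / (8.2732 × 10⁻⁵) = 609,478,799
N ≈ √609,478,799 ≈ 24,687.6

≈ 24700 RPM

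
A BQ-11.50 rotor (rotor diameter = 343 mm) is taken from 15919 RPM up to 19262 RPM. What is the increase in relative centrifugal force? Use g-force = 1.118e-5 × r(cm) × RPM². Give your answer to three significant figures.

22600 ×g

r = 343 mm / 2 = 171.5 mm = 17.15 cm
RCF₁ = 1.118 × 10⁻⁵ × 17.15 × (15919)² = 1.118 × 10⁻⁵ × 17.15 × 253,414,561 ≈ 48,588.9 × g
RCF₂ = 1.118 × 10⁻⁵ × 17.15 × (19262)² = 1.118 × 10⁻⁵ × 17.15 × 371,024,644 ≈ 71,139.2 × g
Increase = 71,139.2 − 48,588.9 = 22,550.3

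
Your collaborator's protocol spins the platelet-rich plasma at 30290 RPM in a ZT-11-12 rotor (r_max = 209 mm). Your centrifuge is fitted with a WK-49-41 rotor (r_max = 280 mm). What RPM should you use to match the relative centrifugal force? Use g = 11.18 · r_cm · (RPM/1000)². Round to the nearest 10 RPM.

26170 RPM

Original rotor: r = 209 mm = 20.9 cm
RCF_original = 11.18 × 20.9 × (30.29)² = 11.18 × 20.9 × 917.4841 ≈ 214,381.2 × g
Your rotor: r = 280 mm = 28.0 cm
214,381.2 = 11.18 × 28 × (N/1000)²
(N/1000)² = 214,381.2 / 313.04 = 684.8364
N = 1000 × √684.8364 ≈ 26,169.4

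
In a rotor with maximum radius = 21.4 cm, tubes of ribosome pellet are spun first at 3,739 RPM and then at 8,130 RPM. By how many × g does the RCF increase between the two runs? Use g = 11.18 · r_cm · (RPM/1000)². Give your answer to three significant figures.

12500 × g

RCF₁ = 11.18 × 21.4 × (3.739)² = 11.18 × 21.4 × 13.980121 ≈ 3,344.8 × g
RCF₂ = 11.18 × 21.4 × (8.13)² = 11.18 × 21.4 × 66.0969 ≈ 15,813.8 × g
Increase = 15,813.8 − 3,344.8 = 12,469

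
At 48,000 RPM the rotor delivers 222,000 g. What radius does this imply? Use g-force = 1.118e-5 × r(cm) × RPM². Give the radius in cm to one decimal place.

222000 = 1.118 × 10⁻⁵ × r × (48000)²
r = 222000 / (1.118 × 10⁻⁵ × 2,304,000,000) = 222000 / 25758.72 ≈ 8.618 cm

r ≈ 8.6 cm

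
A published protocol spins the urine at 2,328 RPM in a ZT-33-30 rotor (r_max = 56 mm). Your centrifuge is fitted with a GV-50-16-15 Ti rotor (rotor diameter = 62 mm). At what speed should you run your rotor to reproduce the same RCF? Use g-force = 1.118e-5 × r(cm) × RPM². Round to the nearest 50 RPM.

3150 RPM

Original rotor: r = 56 mm = 5.6 cm
RCF = 1.118 × 10⁻⁵ × r × N²
RCF_original = 1.118 × 10⁻⁵ × 5.6 × (2328)² = 1.118 × 10⁻⁵ × 5.6 × 5,419,584 ≈ 339.3 × g
Your rotor: r = 62 mm / 2 = 31 mm = 3.1 cm
339.3 = 1.118 × 10⁻⁵ × 3.1 × N²
N² = 339.3 / (3.4658 × 10⁻⁵) = 9,789,947
N ≈ √9,789,947 ≈ 3,128.9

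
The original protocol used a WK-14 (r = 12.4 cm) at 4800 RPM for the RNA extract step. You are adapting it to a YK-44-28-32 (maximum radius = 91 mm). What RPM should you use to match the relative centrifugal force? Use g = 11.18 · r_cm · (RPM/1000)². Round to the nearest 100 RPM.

RCF_original = 11.18 × 12.4 × (4.8)² = 11.18 × 12.4 × 23.04 ≈ 3,194.1 × g
Your rotor: r = 91 mm = 9.1 cm
3,194.1 = 11.18 × 9.1 × (N/1000)²
(N/1000)² = 3,194.1 / 101.738 = 31.39535
N = 1000 × √31.39535 ≈ 5,603.2

≈ 5600 RPM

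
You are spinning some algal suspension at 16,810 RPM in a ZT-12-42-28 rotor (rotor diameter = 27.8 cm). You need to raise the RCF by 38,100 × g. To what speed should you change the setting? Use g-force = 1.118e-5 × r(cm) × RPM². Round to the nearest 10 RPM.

≈ 22970 RPM

r = 27.8 / 2 = 13.9 cm
Current RCF = 1.118 × 10⁻⁵ × 13.9 × (16810)² = 1.118 × 10⁻⁵ × 13.9 × 282,576,100 ≈ 43,912.9 × g
Target RCF = 43,912.9 + 38,100 = 82,012.9 × g
N² = 82,012.9 / (15.5402 × 10⁻⁵) = 527,746,747
N ≈ √527,746,747 ≈ 22,972.7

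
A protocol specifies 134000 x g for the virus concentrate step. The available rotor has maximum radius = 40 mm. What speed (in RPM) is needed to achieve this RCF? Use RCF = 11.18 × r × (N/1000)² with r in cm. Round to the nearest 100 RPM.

r = 40 mm = 4.0 cm
134,000 = 11.18 × 4 × (N/1000)²
(N/1000)² = 134,000 / 44.72 = 2996.422
N = 1000 × √2996.422 ≈ 54,739.6

N ≈ 54700 RPM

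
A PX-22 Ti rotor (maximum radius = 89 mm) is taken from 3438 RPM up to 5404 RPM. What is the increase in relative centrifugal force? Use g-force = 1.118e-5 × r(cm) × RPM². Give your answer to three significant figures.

≈ 1730 x g

r = 89 mm = 8.9 cm
RCF₁ = 1.118 × 10⁻⁵ × 8.9 × (3438)² = 1.118 × 10⁻⁵ × 8.9 × 11,819,844 ≈ 1,176.1 × g
RCF₂ = 1.118 × 10⁻⁵ × 8.9 × (5404)² = 1.118 × 10⁻⁵ × 8.9 × 29,203,216 ≈ 2,905.8 × g
Increase = 2,905.8 − 1,176.1 = 1,729.7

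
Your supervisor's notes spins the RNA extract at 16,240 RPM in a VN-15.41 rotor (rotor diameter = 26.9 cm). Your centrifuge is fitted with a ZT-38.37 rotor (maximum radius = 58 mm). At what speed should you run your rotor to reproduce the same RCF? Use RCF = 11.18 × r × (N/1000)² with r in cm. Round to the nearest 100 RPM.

24700 RPM

Original rotor: r = 26.9 / 2 = 13.45 cm
RCF_original = 11.18 × 13.45 × (16.24)² = 11.18 × 13.45 × 263.7376 ≈ 39,658.5 × g
Your rotor: r = 58 mm = 5.8 cm
39,658.5 = 11.18 × 5.8 × (N/1000)²
(N/1000)² = 39,658.5 / 64.844 = 611.5986
N = 1000 × √611.5986 ≈ 24,730.5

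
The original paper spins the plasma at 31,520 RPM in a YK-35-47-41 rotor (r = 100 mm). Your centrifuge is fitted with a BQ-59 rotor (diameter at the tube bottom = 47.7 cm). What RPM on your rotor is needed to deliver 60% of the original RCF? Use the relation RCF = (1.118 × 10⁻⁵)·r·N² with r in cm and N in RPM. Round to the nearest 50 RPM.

15800 RPM

Original rotor: r = 100 mm = 10.0 cm
RCF_original = 1.118 × 10⁻⁵ × 10 × (31520)² = 1.118 × 10⁻⁵ × 10 × 993,510,400 ≈ 111,074.5 × g
Target RCF = 0.6 × 111,074.5 ≈ 66,644.7 × g
Your rotor: r = 47.7 / 2 = 23.85 cm
66,644.7 = 1.118 × 10⁻⁵ × 23.85 × N²
N² = 66,644.7 / (26.6643 × 10⁻⁵) = 249,939,807
N ≈ √249,939,807 ≈ 15,809.5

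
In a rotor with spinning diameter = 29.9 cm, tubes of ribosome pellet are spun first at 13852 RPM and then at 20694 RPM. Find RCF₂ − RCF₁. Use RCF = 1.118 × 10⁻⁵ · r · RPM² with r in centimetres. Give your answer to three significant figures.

r = 29.9 / 2 = 14.95 cm
RCF₁ = 1.118 × 10⁻⁵ × 14.95 × (13852)² = 1.118 × 10⁻⁵ × 14.95 × 191,877,904 ≈ 32,070.7 × g
RCF₂ = 1.118 × 10⁻⁵ × 14.95 × (20694)² = 1.118 × 10⁻⁵ × 14.95 × 428,241,636 ≈ 71,576.7 × g
Increase = 71,576.7 − 32,070.7 = 39,506

39500 x g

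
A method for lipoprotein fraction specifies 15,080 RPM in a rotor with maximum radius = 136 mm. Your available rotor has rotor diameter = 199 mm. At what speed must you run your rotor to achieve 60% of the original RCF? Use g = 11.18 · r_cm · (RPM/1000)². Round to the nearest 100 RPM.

≈ 13700 RPM

Original rotor: r = 136 mm = 13.6 cm
RCF_original = 11.18 × 13.6 × (15.08)² = 11.18 × 13.6 × 227.4064 ≈ 34,576.7 × g
Target RCF = 0.6 × 34,576.7 ≈ 20,746 × g
Your rotor: r = 199 mm / 2 = 99.5 mm = 9.95 cm
20,746 = 11.18 × 9.95 × (N/1000)²
(N/1000)² = 20,746 / 111.241 = 186.496
N = 1000 × √186.496 ≈ 13,656.4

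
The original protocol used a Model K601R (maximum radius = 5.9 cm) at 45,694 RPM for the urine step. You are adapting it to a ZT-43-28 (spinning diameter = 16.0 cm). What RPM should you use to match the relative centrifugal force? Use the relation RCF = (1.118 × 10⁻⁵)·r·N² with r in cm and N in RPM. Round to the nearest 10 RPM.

39240 RPM

RCF_original = 1.118 × 10⁻⁵ × 5.9 × (45694)² = 1.118 × 10⁻⁵ × 5.9 × 2,087,941,636 ≈ 137,724.8 × g
Your rotor: r = 16.0 / 2 = 8 cm
137,724.8 = 1.118 × 10⁻⁵ × 8 × N²
N² = 137,724.8 / (8.944 × 10⁻⁵) = 1,539,856,887
N ≈ √1,539,856,887 ≈ 39,241.0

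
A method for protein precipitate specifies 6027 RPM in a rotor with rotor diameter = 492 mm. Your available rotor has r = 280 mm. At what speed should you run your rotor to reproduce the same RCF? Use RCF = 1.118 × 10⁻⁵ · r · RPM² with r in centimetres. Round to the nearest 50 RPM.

5650 RPM

Original rotor: r = 492 mm / 2 = 246 mm = 24.6 cm
RCF_original = 1.118 × 10⁻⁵ × 24.6 × (6027)² = 1.118 × 10⁻⁵ × 24.6 × 36,324,729 ≈ 9,990.3 × g
Your rotor: r = 280 mm = 28.0 cm
9,990.3 = 1.118 × 10⁻⁵ × 28 × N²
N² = 9,990.3 / (31.304 × 10⁻⁵) = 31,913,813
N ≈ √31,913,813 ≈ 5,649.2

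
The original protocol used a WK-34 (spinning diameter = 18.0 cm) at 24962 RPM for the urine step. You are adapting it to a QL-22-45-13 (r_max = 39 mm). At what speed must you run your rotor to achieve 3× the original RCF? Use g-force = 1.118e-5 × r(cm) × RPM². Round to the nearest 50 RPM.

Original rotor: r = 18.0 / 2 = 9 cm
RCF = 1.118 × 10⁻⁵ × r × N²
RCF_original = 1.118 × 10⁻⁵ × 9 × (24962)² = 1.118 × 10⁻⁵ × 9 × 623,101,444 ≈ 62,696.5 × g
Target RCF = 3 × 62,696.5 ≈ 188,089.5 × g
Your rotor: r = 39 mm = 3.9 cm
188,089.5 = 1.118 × 10⁻⁵ × 3.9 × N²
N² = 188,089.5 / (4.3602 × 10⁻⁵) = 4,313,781,478
N ≈ √4,313,781,478 ≈ 65,679.4

≈ 65700 RPM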